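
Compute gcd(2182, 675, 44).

1

gcd(2182, 675) = 1.
gcd(1, 44) = 1.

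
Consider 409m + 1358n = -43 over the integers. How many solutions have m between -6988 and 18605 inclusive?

19

gcd(1358, 409) = 1.
By Bézout, 409*(425) + 1358*(-128) = 1.
Particular solution: (737, -222).
General solution: m = 737 + 1358t, n = -222 - 409t for integer t.
-6988 ≤ 737 + 1358t ≤ 18605 gives t ∈ [-5, 13], which is 19 values.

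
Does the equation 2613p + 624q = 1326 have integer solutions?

gcd(2613, 624) = 39  (2613 = 4×624 + 117, 624 = 5×117 + 39, 117 = 3×39).
39 divides 1326, so integer solutions exist.

yes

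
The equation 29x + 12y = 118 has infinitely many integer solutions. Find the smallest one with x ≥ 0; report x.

gcd(29, 12) = 1.
1 divides 118, so solutions exist.
By Bézout, 29·(5) + 12·(-12) = 1.
Scale by 118/1 = 118: (x₀, y₀) = (590, -1416).
General solution: x = 590 + 12t, y = -1416 - 29t for integer t.
x ≥ 0: smallest is 590 mod 12 = 2 (at t = -49), with y = 5.

2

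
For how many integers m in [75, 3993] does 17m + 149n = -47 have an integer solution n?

26

gcd(149, 17) = 1.
By Bézout, 17×(-35) + 149×(4) = 1.
Particular solution: (6, -1).
General solution: m = 6 + 149t, n = -1 - 17t for integer t.
75 ≤ 6 + 149t ≤ 3993 gives t ∈ [1, 26], which is 26 values.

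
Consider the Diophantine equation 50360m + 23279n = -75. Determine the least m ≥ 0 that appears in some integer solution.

5235

gcd(50360, 23279):
  50360 = 2·23279 + 3802
  23279 = 6·3802 + 467
  3802 = 8·467 + 66
  467 = 7·66 + 5
  66 = 13·5 + 1
  5 = 5·1
so gcd(50360, 23279) = 1.
1 divides -75, so solutions exist.
Back-substitute for Bézout coefficients:
  1 = 66 - 13·5
  ... = 50360·(4586) + 23279·(-9921)
Scale by -75/1 = -75: (m₀, n₀) = (-343950, 744075).
General solution: m = -343950 + 23279t, n = 744075 - 50360t for integer t.
m ≥ 0: smallest is -343950 mod 23279 = 5235 (at t = 15), with n = -11325.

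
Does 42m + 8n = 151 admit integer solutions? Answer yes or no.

no

gcd(42, 8) = 2  (42 = 5*8 + 2, 8 = 4*2).
2 does not divide 151 (remainder 1), so no integer solutions.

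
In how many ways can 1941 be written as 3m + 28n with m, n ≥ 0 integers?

gcd(28, 3) = 1.
By Bézout, 3·(-9) + 28·(1) = 1.
One solution: (3, 69).
General: m = 3 + 28t, n = 69 - 3t.
m ≥ 0 ⇒ t ≥ 0; n ≥ 0 ⇒ t ≤ 23. So t ∈ [0, 23]: 24 solutions.

24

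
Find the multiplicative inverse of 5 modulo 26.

gcd(26, 5) = 1  (26 = 5×5 + 1, 5 = 5×1).
Back-substituting, 5×(-5) + 26×(1) = 1.
So 5×-5 ≡ 1 (mod 26), and -5 mod 26 = 21.

21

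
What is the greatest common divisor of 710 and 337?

gcd(710, 337):
  710 = 2*337 + 36
  337 = 9*36 + 13
  36 = 2*13 + 10
  13 = 1*10 + 3
  10 = 3*3 + 1
  3 = 3*1
so gcd(710, 337) = 1.

1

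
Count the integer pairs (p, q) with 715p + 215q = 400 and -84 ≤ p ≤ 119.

gcd(715, 215):
  715 = 3×215 + 70
  215 = 3×70 + 5
  70 = 14×5
so gcd(715, 215) = 5.
Back-substitute for Bézout coefficients:
  5 = 215 - 3×70
  ... = 715×(-3) + 215×(10)
Scale by 80: particular solution (-240, 800); reduce p mod 43: (18, -58).
General solution: p = 18 + 43t, q = -58 - 143t for integer t.
-84 ≤ 18 + 43t ≤ 119 gives t ∈ [-2, 2], which is 5 values.

5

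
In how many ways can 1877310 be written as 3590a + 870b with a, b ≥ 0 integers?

6

gcd(3590, 870) = 10  (3590 = 4·870 + 110, 870 = 7·110 + 100, 110 = 1·100 + 10, 100 = 10·10).
Back-substituting, 3590·(8) + 870·(-33) = 10.
Scale by 187731: one solution is (1501848, -6195123). Reduce a mod 87: (54, 1935).
General: a = 54 + 87t, b = 1935 - 359t.
a ≥ 0 ⇒ t ≥ 0; b ≥ 0 ⇒ t ≤ 5. So t ∈ [0, 5]: 6 solutions.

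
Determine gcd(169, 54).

gcd(169, 54):
  169 = 3*54 + 7
  54 = 7*7 + 5
  7 = 1*5 + 2
  5 = 2*2 + 1
  2 = 2*1
so gcd(169, 54) = 1.

1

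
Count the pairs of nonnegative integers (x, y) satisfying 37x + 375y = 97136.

7

gcd(375, 37) = 1  (375 = 10·37 + 5, 37 = 7·5 + 2, 5 = 2·2 + 1, 2 = 2·1).
Back-substituting, 37·(-152) + 375·(15) = 1.
Scale by 97136: one solution is (-14764672, 1457040). Reduce x mod 375: (203, 239).
General: x = 203 + 375t, y = 239 - 37t.
x ≥ 0 ⇒ t ≥ 0; y ≥ 0 ⇒ t ≤ 6. So t ∈ [0, 6]: 7 solutions.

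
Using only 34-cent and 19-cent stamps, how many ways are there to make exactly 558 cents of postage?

Need nonnegative integers with 34j + 19k = 558.
gcd(34, 19) = 1, and 34·(-5) + 19·(9) = 1.
So (j₀, k₀) = (-2790, 5022); general j = -2790 + 19t, k = 5022 - 34t.
j ≥ 0 ⇒ t ≥ 147; k ≥ 0 ⇒ t ≤ 147. That's 1 value of t.

1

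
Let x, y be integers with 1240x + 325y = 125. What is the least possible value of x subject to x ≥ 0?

25

gcd(1240, 325) = 5.
5 divides 125, so solutions exist.
By Bézout, 1240*(27) + 325*(-103) = 5.
Scale by 125/5 = 25: (x₀, y₀) = (675, -2575).
General solution: x = 675 + 65t, y = -2575 - 248t for integer t.
x ≥ 0: smallest is 675 mod 65 = 25 (at t = -10), with y = -95.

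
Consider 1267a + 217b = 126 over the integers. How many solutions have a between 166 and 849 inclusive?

22

gcd(1267, 217) = 7.
By Bézout, 1267*(6) + 217*(-35) = 7.
Particular solution: (15, -87).
General solution: a = 15 + 31t, b = -87 - 181t for integer t.
166 ≤ 15 + 31t ≤ 849 gives t ∈ [5, 26], which is 22 values.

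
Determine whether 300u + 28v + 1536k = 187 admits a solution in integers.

gcd(300, 28):
  300 = 10×28 + 20
  28 = 1×20 + 8
  20 = 2×8 + 4
  8 = 2×4
so gcd(300, 28) = 4.
gcd(4, 1536) = 4.
4 does not divide 187 (remainder 3), so no integer solutions.

no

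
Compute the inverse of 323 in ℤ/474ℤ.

113

gcd(474, 323) = 1  (474 = 1*323 + 151, 323 = 2*151 + 21, 151 = 7*21 + 4, 21 = 5*4 + 1, 4 = 4*1).
Back-substituting, 323*(113) + 474*(-77) = 1.
So 323*113 ≡ 1 (mod 474), and 113 mod 474 = 113.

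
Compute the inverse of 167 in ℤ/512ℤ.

gcd(512, 167):
  512 = 3·167 + 11
  167 = 15·11 + 2
  11 = 5·2 + 1
  2 = 2·1
so gcd(512, 167) = 1.
Back-substitute for Bézout coefficients:
  1 = 11 - 5·2
  ... = 167·(-233) + 512·(76)
So 167·-233 ≡ 1 (mod 512), and -233 mod 512 = 279.

279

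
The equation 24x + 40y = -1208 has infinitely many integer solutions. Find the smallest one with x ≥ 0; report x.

gcd(40, 24) = 8  (40 = 1·24 + 16, 24 = 1·16 + 8, 16 = 2·8).
8 divides -1208, so solutions exist.
Back-substituting, 24·(2) + 40·(-1) = 8.
Scale by -1208/8 = -151: (x₀, y₀) = (-302, 151).
General solution: x = -302 + 5t, y = 151 - 3t for integer t.
x ≥ 0: smallest is -302 mod 5 = 3 (at t = 61), with y = -32.

3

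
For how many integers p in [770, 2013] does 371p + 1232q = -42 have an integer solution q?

gcd(1232, 371):
  1232 = 3·371 + 119
  371 = 3·119 + 14
  119 = 8·14 + 7
  14 = 2·7
so gcd(1232, 371) = 7.
Back-substitute for Bézout coefficients:
  7 = 119 - 8·14
  ... = 371·(-83) + 1232·(25)
Scale by -6: particular solution (498, -150); reduce p mod 176: (146, -44).
General solution: p = 146 + 176t, q = -44 - 53t for integer t.
770 ≤ 146 + 176t ≤ 2013 gives t ∈ [4, 10], which is 7 values.

7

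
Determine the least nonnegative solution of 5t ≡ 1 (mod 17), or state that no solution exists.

gcd(17, 5):
  17 = 3*5 + 2
  5 = 2*2 + 1
  2 = 2*1
so gcd(17, 5) = 1.
1 divides 1, so solutions exist.
Back-substitute for Bézout coefficients:
  1 = 5 - 2*2
  ... = 5*(7) + 17*(-2)
So 5*(7) ≡ 1 (mod 17); multiply by 1: t ≡ 7 (mod 17).
Smallest nonnegative: t = 7 mod 17 = 7.

7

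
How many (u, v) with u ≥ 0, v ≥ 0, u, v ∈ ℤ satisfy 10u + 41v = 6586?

gcd(41, 10) = 1  (41 = 4×10 + 1, 10 = 10×1).
Back-substituting, 10×(-4) + 41×(1) = 1.
Scale by 6586: one solution is (-26344, 6586). Reduce u mod 41: (19, 156).
General: u = 19 + 41t, v = 156 - 10t.
u ≥ 0 ⇒ t ≥ 0; v ≥ 0 ⇒ t ≤ 15. So t ∈ [0, 15]: 16 solutions.

16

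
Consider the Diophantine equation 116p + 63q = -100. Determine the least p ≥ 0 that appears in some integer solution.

10

gcd(116, 63):
  116 = 1·63 + 53
  63 = 1·53 + 10
  53 = 5·10 + 3
  10 = 3·3 + 1
  3 = 3·1
so gcd(116, 63) = 1.
1 divides -100, so solutions exist.
Back-substitute for Bézout coefficients:
  1 = 10 - 3·3
  ... = 116·(-19) + 63·(35)
Scale by -100/1 = -100: (p₀, q₀) = (1900, -3500).
General solution: p = 1900 + 63t, q = -3500 - 116t for integer t.
p ≥ 0: smallest is 1900 mod 63 = 10 (at t = -30), with q = -20.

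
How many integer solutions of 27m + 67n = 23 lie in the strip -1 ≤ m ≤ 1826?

gcd(67, 27) = 1.
By Bézout, 27*(5) + 67*(-2) = 1.
Particular solution: (48, -19).
General solution: m = 48 + 67t, n = -19 - 27t for integer t.
-1 ≤ 48 + 67t ≤ 1826 gives t ∈ [0, 26], which is 27 values.

27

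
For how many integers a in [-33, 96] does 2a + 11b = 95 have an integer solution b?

gcd(11, 2):
  11 = 5*2 + 1
  2 = 2*1
so gcd(11, 2) = 1.
Back-substitute for Bézout coefficients:
  1 = 11 - 5*2
  ... = 2*(-5) + 11*(1)
Scale by 95: particular solution (-475, 95); reduce a mod 11: (9, 7).
General solution: a = 9 + 11t, b = 7 - 2t for integer t.
-33 ≤ 9 + 11t ≤ 96 gives t ∈ [-3, 7], which is 11 values.

11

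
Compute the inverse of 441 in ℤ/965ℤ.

186

gcd(965, 441) = 1.
By Bézout, 441×(186) + 965×(-85) = 1.
So 441×186 ≡ 1 (mod 965), and 186 mod 965 = 186.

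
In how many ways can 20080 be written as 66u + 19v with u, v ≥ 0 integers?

16

gcd(66, 19) = 1  (66 = 3*19 + 9, 19 = 2*9 + 1, 9 = 9*1).
Back-substituting, 66*(-2) + 19*(7) = 1.
Scale by 20080: one solution is (-40160, 140560). Reduce u mod 19: (6, 1036).
General: u = 6 + 19t, v = 1036 - 66t.
u ≥ 0 ⇒ t ≥ 0; v ≥ 0 ⇒ t ≤ 15. So t ∈ [0, 15]: 16 solutions.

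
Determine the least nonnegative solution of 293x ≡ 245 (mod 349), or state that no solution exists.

301

gcd(349, 293):
  349 = 1×293 + 56
  293 = 5×56 + 13
  56 = 4×13 + 4
  13 = 3×4 + 1
  4 = 4×1
so gcd(349, 293) = 1.
1 divides 245, so solutions exist.
Back-substitute for Bézout coefficients:
  1 = 13 - 3×4
  ... = 293×(81) + 349×(-68)
So 293×(81) ≡ 1 (mod 349); multiply by 245: x ≡ 19845 (mod 349).
Smallest nonnegative: x = 19845 mod 349 = 301.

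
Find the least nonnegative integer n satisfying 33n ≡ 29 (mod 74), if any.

39

gcd(74, 33) = 1.
1 divides 29, so solutions exist.
By Bézout, 33·(9) + 74·(-4) = 1.
So 33·(9) ≡ 1 (mod 74); multiply by 29: n ≡ 261 (mod 74).
Smallest nonnegative: n = 261 mod 74 = 39.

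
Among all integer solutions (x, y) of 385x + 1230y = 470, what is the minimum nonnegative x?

14

gcd(1230, 385):
  1230 = 3·385 + 75
  385 = 5·75 + 10
  75 = 7·10 + 5
  10 = 2·5
so gcd(1230, 385) = 5.
5 divides 470, so solutions exist.
Back-substitute for Bézout coefficients:
  5 = 75 - 7·10
  ... = 385·(-115) + 1230·(36)
Scale by 470/5 = 94: (x₀, y₀) = (-10810, 3384).
General solution: x = -10810 + 246t, y = 3384 - 77t for integer t.
x ≥ 0: smallest is -10810 mod 246 = 14 (at t = 44), with y = -4.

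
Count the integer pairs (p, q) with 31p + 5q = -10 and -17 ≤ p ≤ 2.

4

gcd(31, 5) = 1  (31 = 6·5 + 1, 5 = 5·1).
Back-substituting, 31·(1) + 5·(-6) = 1.
Scale by -10: particular solution (-10, 60); reduce p mod 5: (0, -2).
General solution: p = 0 + 5t, q = -2 - 31t for integer t.
-17 ≤ 0 + 5t ≤ 2 gives t ∈ [-3, 0], which is 4 values.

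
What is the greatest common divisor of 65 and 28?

gcd(65, 28):
  65 = 2×28 + 9
  28 = 3×9 + 1
  9 = 9×1
so gcd(65, 28) = 1.

1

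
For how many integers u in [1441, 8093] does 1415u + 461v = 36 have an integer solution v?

gcd(1415, 461) = 1.
By Bézout, 1415×(-72) + 461×(221) = 1.
Particular solution: (174, -534).
General solution: u = 174 + 461t, v = -534 - 1415t for integer t.
1441 ≤ 174 + 461t ≤ 8093 gives t ∈ [3, 17], which is 15 values.

15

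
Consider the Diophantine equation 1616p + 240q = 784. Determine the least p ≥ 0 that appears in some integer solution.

14

gcd(1616, 240) = 16  (1616 = 6×240 + 176, 240 = 1×176 + 64, 176 = 2×64 + 48, 64 = 1×48 + 16, 48 = 3×16).
16 divides 784, so solutions exist.
Back-substituting, 1616×(-4) + 240×(27) = 16.
Scale by 784/16 = 49: (p₀, q₀) = (-196, 1323).
General solution: p = -196 + 15t, q = 1323 - 101t for integer t.
p ≥ 0: smallest is -196 mod 15 = 14 (at t = 14), with q = -91.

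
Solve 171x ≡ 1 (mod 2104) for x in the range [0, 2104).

gcd(2104, 171) = 1.
By Bézout, 171*(283) + 2104*(-23) = 1.
So 171*283 ≡ 1 (mod 2104), and 283 mod 2104 = 283.

283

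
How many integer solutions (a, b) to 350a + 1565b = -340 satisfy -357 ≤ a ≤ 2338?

gcd(1565, 350) = 5  (1565 = 4·350 + 165, 350 = 2·165 + 20, 165 = 8·20 + 5, 20 = 4·5).
Back-substituting, 350·(-76) + 1565·(17) = 5.
Scale by -68: particular solution (5168, -1156); reduce a mod 313: (160, -36).
General solution: a = 160 + 313t, b = -36 - 70t for integer t.
-357 ≤ 160 + 313t ≤ 2338 gives t ∈ [-1, 6], which is 8 values.

8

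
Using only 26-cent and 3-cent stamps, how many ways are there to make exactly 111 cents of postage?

Need nonnegative integers with 26j + 3k = 111.
gcd(26, 3) = 1, and 26·(-1) + 3·(9) = 1.
So (j₀, k₀) = (-111, 999); general j = -111 + 3t, k = 999 - 26t.
j ≥ 0 ⇒ t ≥ 37; k ≥ 0 ⇒ t ≤ 38. That's 2 values of t.

2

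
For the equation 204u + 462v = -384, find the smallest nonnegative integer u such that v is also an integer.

gcd(462, 204) = 6  (462 = 2*204 + 54, 204 = 3*54 + 42, 54 = 1*42 + 12, 42 = 3*12 + 6, 12 = 2*6).
6 divides -384, so solutions exist.
Back-substituting, 204*(34) + 462*(-15) = 6.
Scale by -384/6 = -64: (u₀, v₀) = (-2176, 960).
General solution: u = -2176 + 77t, v = 960 - 34t for integer t.
u ≥ 0: smallest is -2176 mod 77 = 57 (at t = 29), with v = -26.

57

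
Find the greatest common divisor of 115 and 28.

1

gcd(115, 28):
  115 = 4×28 + 3
  28 = 9×3 + 1
  3 = 3×1
so gcd(115, 28) = 1.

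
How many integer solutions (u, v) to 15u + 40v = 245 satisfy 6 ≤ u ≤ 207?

25

gcd(40, 15) = 5.
By Bézout, 15*(3) + 40*(-1) = 5.
Particular solution: (3, 5).
General solution: u = 3 + 8t, v = 5 - 3t for integer t.
6 ≤ 3 + 8t ≤ 207 gives t ∈ [1, 25], which is 25 values.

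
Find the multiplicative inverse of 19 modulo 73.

50

gcd(73, 19) = 1.
By Bézout, 19×(-23) + 73×(6) = 1.
So 19×-23 ≡ 1 (mod 73), and -23 mod 73 = 50.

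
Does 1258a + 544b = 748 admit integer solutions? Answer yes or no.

yes

gcd(1258, 544) = 34.
34 divides 748, so integer solutions exist.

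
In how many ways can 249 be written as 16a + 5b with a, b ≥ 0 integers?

gcd(16, 5):
  16 = 3*5 + 1
  5 = 5*1
so gcd(16, 5) = 1.
Back-substitute for Bézout coefficients:
  1 = 16 - 3*5
  ... = 16*(1) + 5*(-3)
Scale by 249: one solution is (249, -747). Reduce a mod 5: (4, 37).
General: a = 4 + 5t, b = 37 - 16t.
a ≥ 0 ⇒ t ≥ 0; b ≥ 0 ⇒ t ≤ 2. So t ∈ [0, 2]: 3 solutions.

3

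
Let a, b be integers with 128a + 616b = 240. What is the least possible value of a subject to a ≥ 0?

gcd(616, 128):
  616 = 4×128 + 104
  128 = 1×104 + 24
  104 = 4×24 + 8
  24 = 3×8
so gcd(616, 128) = 8.
8 divides 240, so solutions exist.
Back-substitute for Bézout coefficients:
  8 = 104 - 4×24
  ... = 128×(-24) + 616×(5)
Scale by 240/8 = 30: (a₀, b₀) = (-720, 150).
General solution: a = -720 + 77t, b = 150 - 16t for integer t.
a ≥ 0: smallest is -720 mod 77 = 50 (at t = 10), with b = -10.

50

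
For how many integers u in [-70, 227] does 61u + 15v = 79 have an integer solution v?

gcd(61, 15) = 1.
By Bézout, 61×(1) + 15×(-4) = 1.
Particular solution: (4, -11).
General solution: u = 4 + 15t, v = -11 - 61t for integer t.
-70 ≤ 4 + 15t ≤ 227 gives t ∈ [-4, 14], which is 19 values.

19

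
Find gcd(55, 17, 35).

gcd(55, 17) = 1  (55 = 3·17 + 4, 17 = 4·4 + 1, 4 = 4·1).
gcd(1, 35) = 1.

1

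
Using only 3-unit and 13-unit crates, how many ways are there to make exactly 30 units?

Need nonnegative integers with 3j + 13k = 30.
gcd(3, 13) = 1, and 3·(-4) + 13·(1) = 1.
So (j₀, k₀) = (-120, 30); general j = -120 + 13t, k = 30 - 3t.
j ≥ 0 ⇒ t ≥ 10; k ≥ 0 ⇒ t ≤ 10. That's 1 value of t.

1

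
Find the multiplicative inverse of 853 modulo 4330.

3797

gcd(4330, 853) = 1  (4330 = 5*853 + 65, 853 = 13*65 + 8, 65 = 8*8 + 1, 8 = 8*1).
Back-substituting, 853*(-533) + 4330*(105) = 1.
So 853*-533 ≡ 1 (mod 4330), and -533 mod 4330 = 3797.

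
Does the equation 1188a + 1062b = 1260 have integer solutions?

yes

gcd(1188, 1062) = 18  (1188 = 1×1062 + 126, 1062 = 8×126 + 54, 126 = 2×54 + 18, 54 = 3×18).
18 divides 1260, so integer solutions exist.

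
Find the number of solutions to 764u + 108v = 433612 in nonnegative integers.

21

gcd(764, 108) = 4.
By Bézout, 764·(-13) + 108·(92) = 4.
One solution: (26, 3831).
General: u = 26 + 27t, v = 3831 - 191t.
u ≥ 0 ⇒ t ≥ 0; v ≥ 0 ⇒ t ≤ 20. So t ∈ [0, 20]: 21 solutions.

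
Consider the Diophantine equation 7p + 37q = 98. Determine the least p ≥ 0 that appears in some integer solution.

14

gcd(37, 7) = 1  (37 = 5×7 + 2, 7 = 3×2 + 1, 2 = 2×1).
1 divides 98, so solutions exist.
Back-substituting, 7×(16) + 37×(-3) = 1.
Scale by 98/1 = 98: (p₀, q₀) = (1568, -294).
General solution: p = 1568 + 37t, q = -294 - 7t for integer t.
p ≥ 0: smallest is 1568 mod 37 = 14 (at t = -42), with q = 0.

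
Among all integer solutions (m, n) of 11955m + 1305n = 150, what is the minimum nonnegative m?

gcd(11955, 1305) = 15  (11955 = 9*1305 + 210, 1305 = 6*210 + 45, 210 = 4*45 + 30, 45 = 1*30 + 15, 30 = 2*15).
15 divides 150, so solutions exist.
Back-substituting, 11955*(-31) + 1305*(284) = 15.
Scale by 150/15 = 10: (m₀, n₀) = (-310, 2840).
General solution: m = -310 + 87t, n = 2840 - 797t for integer t.
m ≥ 0: smallest is -310 mod 87 = 38 (at t = 4), with n = -348.

38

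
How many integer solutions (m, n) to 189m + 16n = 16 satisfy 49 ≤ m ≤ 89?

2

gcd(189, 16) = 1  (189 = 11*16 + 13, 16 = 1*13 + 3, 13 = 4*3 + 1, 3 = 3*1).
Back-substituting, 189*(5) + 16*(-59) = 1.
Scale by 16: particular solution (80, -944); reduce m mod 16: (0, 1).
General solution: m = 0 + 16t, n = 1 - 189t for integer t.
49 ≤ 0 + 16t ≤ 89 gives t ∈ [4, 5], which is 2 values.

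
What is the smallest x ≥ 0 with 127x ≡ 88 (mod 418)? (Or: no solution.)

264

gcd(418, 127):
  418 = 3*127 + 37
  127 = 3*37 + 16
  37 = 2*16 + 5
  16 = 3*5 + 1
  5 = 5*1
so gcd(418, 127) = 1.
1 divides 88, so solutions exist.
Back-substitute for Bézout coefficients:
  1 = 16 - 3*5
  ... = 127*(79) + 418*(-24)
So 127*(79) ≡ 1 (mod 418); multiply by 88: x ≡ 6952 (mod 418).
Smallest nonnegative: x = 6952 mod 418 = 264.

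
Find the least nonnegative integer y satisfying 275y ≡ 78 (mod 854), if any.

522

gcd(854, 275) = 1.
1 divides 78, so solutions exist.
By Bézout, 275*(-59) + 854*(19) = 1.
So 275*(-59) ≡ 1 (mod 854); multiply by 78: y ≡ -4602 (mod 854).
Smallest nonnegative: y = -4602 mod 854 = 522.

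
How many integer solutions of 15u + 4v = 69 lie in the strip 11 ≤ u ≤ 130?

30

gcd(15, 4) = 1.
By Bézout, 15*(-1) + 4*(4) = 1.
Particular solution: (3, 6).
General solution: u = 3 + 4t, v = 6 - 15t for integer t.
11 ≤ 3 + 4t ≤ 130 gives t ∈ [2, 31], which is 30 values.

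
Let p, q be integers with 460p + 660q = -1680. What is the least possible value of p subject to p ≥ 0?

15

gcd(660, 460):
  660 = 1·460 + 200
  460 = 2·200 + 60
  200 = 3·60 + 20
  60 = 3·20
so gcd(660, 460) = 20.
20 divides -1680, so solutions exist.
Back-substitute for Bézout coefficients:
  20 = 200 - 3·60
  ... = 460·(-10) + 660·(7)
Scale by -1680/20 = -84: (p₀, q₀) = (840, -588).
General solution: p = 840 + 33t, q = -588 - 23t for integer t.
p ≥ 0: smallest is 840 mod 33 = 15 (at t = -25), with q = -13.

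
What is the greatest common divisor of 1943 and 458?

1

gcd(1943, 458):
  1943 = 4*458 + 111
  458 = 4*111 + 14
  111 = 7*14 + 13
  14 = 1*13 + 1
  13 = 13*1
so gcd(1943, 458) = 1.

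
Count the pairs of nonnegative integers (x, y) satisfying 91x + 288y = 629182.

24

gcd(288, 91) = 1.
By Bézout, 91×(19) + 288×(-6) = 1.
One solution: (154, 2136).
General: x = 154 + 288t, y = 2136 - 91t.
x ≥ 0 ⇒ t ≥ 0; y ≥ 0 ⇒ t ≤ 23. So t ∈ [0, 23]: 24 solutions.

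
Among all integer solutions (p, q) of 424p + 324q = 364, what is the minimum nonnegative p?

49

gcd(424, 324) = 4  (424 = 1·324 + 100, 324 = 3·100 + 24, 100 = 4·24 + 4, 24 = 6·4).
4 divides 364, so solutions exist.
Back-substituting, 424·(13) + 324·(-17) = 4.
Scale by 364/4 = 91: (p₀, q₀) = (1183, -1547).
General solution: p = 1183 + 81t, q = -1547 - 106t for integer t.
p ≥ 0: smallest is 1183 mod 81 = 49 (at t = -14), with q = -63.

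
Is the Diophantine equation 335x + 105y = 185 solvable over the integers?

gcd(335, 105) = 5  (335 = 3·105 + 20, 105 = 5·20 + 5, 20 = 4·5).
5 divides 185, so integer solutions exist.

yes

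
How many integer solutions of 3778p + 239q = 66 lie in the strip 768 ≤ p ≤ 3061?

gcd(3778, 239):
  3778 = 15×239 + 193
  239 = 1×193 + 46
  193 = 4×46 + 9
  46 = 5×9 + 1
  9 = 9×1
so gcd(3778, 239) = 1.
Back-substitute for Bézout coefficients:
  1 = 46 - 5×9
  ... = 3778×(-26) + 239×(411)
Scale by 66: particular solution (-1716, 27126); reduce p mod 239: (196, -3098).
General solution: p = 196 + 239t, q = -3098 - 3778t for integer t.
768 ≤ 196 + 239t ≤ 3061 gives t ∈ [3, 11], which is 9 values.

9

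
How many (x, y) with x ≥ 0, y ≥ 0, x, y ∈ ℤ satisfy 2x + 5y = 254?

gcd(5, 2) = 1.
By Bézout, 2·(-2) + 5·(1) = 1.
One solution: (2, 50).
General: x = 2 + 5t, y = 50 - 2t.
x ≥ 0 ⇒ t ≥ 0; y ≥ 0 ⇒ t ≤ 25. So t ∈ [0, 25]: 26 solutions.

26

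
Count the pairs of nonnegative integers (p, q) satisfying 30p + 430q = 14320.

gcd(430, 30):
  430 = 14·30 + 10
  30 = 3·10
so gcd(430, 30) = 10.
Back-substitute for Bézout coefficients:
  10 = 430 - 14·30
  ... = 30·(-14) + 430·(1)
Scale by 1432: one solution is (-20048, 1432). Reduce p mod 43: (33, 31).
General: p = 33 + 43t, q = 31 - 3t.
p ≥ 0 ⇒ t ≥ 0; q ≥ 0 ⇒ t ≤ 10. So t ∈ [0, 10]: 11 solutions.

11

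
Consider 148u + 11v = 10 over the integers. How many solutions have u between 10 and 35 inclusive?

gcd(148, 11) = 1  (148 = 13×11 + 5, 11 = 2×5 + 1, 5 = 5×1).
Back-substituting, 148×(-2) + 11×(27) = 1.
Scale by 10: particular solution (-20, 270); reduce u mod 11: (2, -26).
General solution: u = 2 + 11t, v = -26 - 148t for integer t.
10 ≤ 2 + 11t ≤ 35 gives t ∈ [1, 3], which is 3 values.

3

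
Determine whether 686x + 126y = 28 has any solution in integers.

yes

gcd(686, 126) = 14.
14 divides 28, so integer solutions exist.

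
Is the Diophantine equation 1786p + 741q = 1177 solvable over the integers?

gcd(1786, 741):
  1786 = 2×741 + 304
  741 = 2×304 + 133
  304 = 2×133 + 38
  133 = 3×38 + 19
  38 = 2×19
so gcd(1786, 741) = 19.
19 does not divide 1177 (remainder 18), so no integer solutions.

no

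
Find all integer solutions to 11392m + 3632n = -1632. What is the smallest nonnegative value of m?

26

gcd(11392, 3632) = 16  (11392 = 3·3632 + 496, 3632 = 7·496 + 160, 496 = 3·160 + 16, 160 = 10·16).
16 divides -1632, so solutions exist.
Back-substituting, 11392·(22) + 3632·(-69) = 16.
Scale by -1632/16 = -102: (m₀, n₀) = (-2244, 7038).
General solution: m = -2244 + 227t, n = 7038 - 712t for integer t.
m ≥ 0: smallest is -2244 mod 227 = 26 (at t = 10), with n = -82.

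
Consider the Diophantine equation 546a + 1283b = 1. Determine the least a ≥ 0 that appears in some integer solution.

665

gcd(1283, 546) = 1.
1 divides 1, so solutions exist.
By Bézout, 546·(-618) + 1283·(263) = 1.
Scale by 1/1 = 1: (a₀, b₀) = (-618, 263).
General solution: a = -618 + 1283t, b = 263 - 546t for integer t.
a ≥ 0: smallest is -618 mod 1283 = 665 (at t = 1), with b = -283.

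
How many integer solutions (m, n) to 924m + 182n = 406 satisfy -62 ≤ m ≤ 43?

9

gcd(924, 182) = 14.
By Bézout, 924·(1) + 182·(-5) = 14.
Particular solution: (3, -13).
General solution: m = 3 + 13t, n = -13 - 66t for integer t.
-62 ≤ 3 + 13t ≤ 43 gives t ∈ [-5, 3], which is 9 values.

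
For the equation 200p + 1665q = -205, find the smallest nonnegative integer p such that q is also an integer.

gcd(1665, 200):
  1665 = 8*200 + 65
  200 = 3*65 + 5
  65 = 13*5
so gcd(1665, 200) = 5.
5 divides -205, so solutions exist.
Back-substitute for Bézout coefficients:
  5 = 200 - 3*65
  ... = 200*(25) + 1665*(-3)
Scale by -205/5 = -41: (p₀, q₀) = (-1025, 123).
General solution: p = -1025 + 333t, q = 123 - 40t for integer t.
p ≥ 0: smallest is -1025 mod 333 = 307 (at t = 4), with q = -37.

307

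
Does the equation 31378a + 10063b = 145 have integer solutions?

gcd(31378, 10063):
  31378 = 3·10063 + 1189
  10063 = 8·1189 + 551
  1189 = 2·551 + 87
  551 = 6·87 + 29
  87 = 3·29
so gcd(31378, 10063) = 29.
29 divides 145, so integer solutions exist.

yes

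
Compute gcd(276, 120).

gcd(276, 120) = 12  (276 = 2·120 + 36, 120 = 3·36 + 12, 36 = 3·12).

12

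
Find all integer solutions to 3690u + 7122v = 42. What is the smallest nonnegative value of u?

gcd(7122, 3690) = 6.
6 divides 42, so solutions exist.
By Bézout, 3690×(-276) + 7122×(143) = 6.
Scale by 42/6 = 7: (u₀, v₀) = (-1932, 1001).
General solution: u = -1932 + 1187t, v = 1001 - 615t for integer t.
u ≥ 0: smallest is -1932 mod 1187 = 442 (at t = 2), with v = -229.

442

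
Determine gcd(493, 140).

gcd(493, 140) = 1  (493 = 3·140 + 73, 140 = 1·73 + 67, 73 = 1·67 + 6, 67 = 11·6 + 1, 6 = 6·1).

1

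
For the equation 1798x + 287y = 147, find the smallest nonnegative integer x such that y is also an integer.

gcd(1798, 287) = 1  (1798 = 6*287 + 76, 287 = 3*76 + 59, 76 = 1*59 + 17, 59 = 3*17 + 8, 17 = 2*8 + 1, 8 = 8*1).
1 divides 147, so solutions exist.
Back-substituting, 1798*(34) + 287*(-213) = 1.
Scale by 147/1 = 147: (x₀, y₀) = (4998, -31311).
General solution: x = 4998 + 287t, y = -31311 - 1798t for integer t.
x ≥ 0: smallest is 4998 mod 287 = 119 (at t = -17), with y = -745.

119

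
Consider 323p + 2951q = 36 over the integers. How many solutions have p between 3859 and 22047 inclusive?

7

gcd(2951, 323) = 1  (2951 = 9×323 + 44, 323 = 7×44 + 15, 44 = 2×15 + 14, 15 = 1×14 + 1, 14 = 14×1).
Back-substituting, 323×(201) + 2951×(-22) = 1.
Scale by 36: particular solution (7236, -792); reduce p mod 2951: (1334, -146).
General solution: p = 1334 + 2951t, q = -146 - 323t for integer t.
3859 ≤ 1334 + 2951t ≤ 22047 gives t ∈ [1, 7], which is 7 values.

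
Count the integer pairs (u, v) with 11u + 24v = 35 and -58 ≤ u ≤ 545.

25

gcd(24, 11):
  24 = 2*11 + 2
  11 = 5*2 + 1
  2 = 2*1
so gcd(24, 11) = 1.
Back-substitute for Bézout coefficients:
  1 = 11 - 5*2
  ... = 11*(11) + 24*(-5)
Scale by 35: particular solution (385, -175); reduce u mod 24: (1, 1).
General solution: u = 1 + 24t, v = 1 - 11t for integer t.
-58 ≤ 1 + 24t ≤ 545 gives t ∈ [-2, 22], which is 25 values.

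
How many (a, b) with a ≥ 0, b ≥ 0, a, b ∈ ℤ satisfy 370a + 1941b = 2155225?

3

gcd(1941, 370) = 1.
By Bézout, 370×(-320) + 1941×(61) = 1.
One solution: (238, 1065).
General: a = 238 + 1941t, b = 1065 - 370t.
a ≥ 0 ⇒ t ≥ 0; b ≥ 0 ⇒ t ≤ 2. So t ∈ [0, 2]: 3 solutions.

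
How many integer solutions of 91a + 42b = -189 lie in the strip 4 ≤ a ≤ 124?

gcd(91, 42) = 7.
By Bézout, 91×(1) + 42×(-2) = 7.
Particular solution: (3, -11).
General solution: a = 3 + 6t, b = -11 - 13t for integer t.
4 ≤ 3 + 6t ≤ 124 gives t ∈ [1, 20], which is 20 values.

20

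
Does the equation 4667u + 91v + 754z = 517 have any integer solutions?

no

gcd(4667, 91) = 13.
gcd(13, 754) = 13.
13 does not divide 517 (remainder 10), so no integer solutions.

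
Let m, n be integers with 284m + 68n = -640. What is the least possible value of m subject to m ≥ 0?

gcd(284, 68):
  284 = 4*68 + 12
  68 = 5*12 + 8
  12 = 1*8 + 4
  8 = 2*4
so gcd(284, 68) = 4.
4 divides -640, so solutions exist.
Back-substitute for Bézout coefficients:
  4 = 12 - 1*8
  ... = 284*(6) + 68*(-25)
Scale by -640/4 = -160: (m₀, n₀) = (-960, 4000).
General solution: m = -960 + 17t, n = 4000 - 71t for integer t.
m ≥ 0: smallest is -960 mod 17 = 9 (at t = 57), with n = -47.

9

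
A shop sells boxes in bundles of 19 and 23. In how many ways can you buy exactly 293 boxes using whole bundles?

1

Need nonnegative integers with 19j + 23k = 293.
gcd(19, 23) = 1, and 19·(-6) + 23·(5) = 1.
So (j₀, k₀) = (-1758, 1465); general j = -1758 + 23t, k = 1465 - 19t.
j ≥ 0 ⇒ t ≥ 77; k ≥ 0 ⇒ t ≤ 77. That's 1 value of t.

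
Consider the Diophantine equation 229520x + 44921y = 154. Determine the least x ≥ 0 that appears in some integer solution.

3665

gcd(229520, 44921) = 1  (229520 = 5*44921 + 4915, 44921 = 9*4915 + 686, 4915 = 7*686 + 113, 686 = 6*113 + 8, 113 = 14*8 + 1, 8 = 8*1).
1 divides 154, so solutions exist.
Back-substituting, 229520*(5566) + 44921*(-28439) = 1.
Scale by 154/1 = 154: (x₀, y₀) = (857164, -4379606).
General solution: x = 857164 + 44921t, y = -4379606 - 229520t for integer t.
x ≥ 0: smallest is 857164 mod 44921 = 3665 (at t = -19), with y = -18726.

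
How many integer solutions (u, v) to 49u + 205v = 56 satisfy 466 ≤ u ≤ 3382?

gcd(205, 49) = 1.
By Bézout, 49*(-46) + 205*(11) = 1.
Particular solution: (89, -21).
General solution: u = 89 + 205t, v = -21 - 49t for integer t.
466 ≤ 89 + 205t ≤ 3382 gives t ∈ [2, 16], which is 15 values.

15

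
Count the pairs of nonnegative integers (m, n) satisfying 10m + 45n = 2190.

gcd(45, 10) = 5.
By Bézout, 10·(-4) + 45·(1) = 5.
One solution: (3, 48).
General: m = 3 + 9t, n = 48 - 2t.
m ≥ 0 ⇒ t ≥ 0; n ≥ 0 ⇒ t ≤ 24. So t ∈ [0, 24]: 25 solutions.

25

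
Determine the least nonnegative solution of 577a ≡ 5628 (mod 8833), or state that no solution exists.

7664

gcd(8833, 577) = 1.
1 divides 5628, so solutions exist.
By Bézout, 577×(1439) + 8833×(-94) = 1.
So 577×(1439) ≡ 1 (mod 8833); multiply by 5628: a ≡ 8098692 (mod 8833).
Smallest nonnegative: a = 8098692 mod 8833 = 7664.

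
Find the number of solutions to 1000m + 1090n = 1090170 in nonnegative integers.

10

gcd(1090, 1000):
  1090 = 1×1000 + 90
  1000 = 11×90 + 10
  90 = 9×10
so gcd(1090, 1000) = 10.
Back-substitute for Bézout coefficients:
  10 = 1000 - 11×90
  ... = 1000×(12) + 1090×(-11)
Scale by 109017: one solution is (1308204, -1199187). Reduce m mod 109: (95, 913).
General: m = 95 + 109t, n = 913 - 100t.
m ≥ 0 ⇒ t ≥ 0; n ≥ 0 ⇒ t ≤ 9. So t ∈ [0, 9]: 10 solutions.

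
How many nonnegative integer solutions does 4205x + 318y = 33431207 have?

25

gcd(4205, 318) = 1.
By Bézout, 4205*(-103) + 318*(1362) = 1.
One solution: (25, 104799).
General: x = 25 + 318t, y = 104799 - 4205t.
x ≥ 0 ⇒ t ≥ 0; y ≥ 0 ⇒ t ≤ 24. So t ∈ [0, 24]: 25 solutions.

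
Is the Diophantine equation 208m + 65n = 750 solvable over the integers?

gcd(208, 65) = 13  (208 = 3×65 + 13, 65 = 5×13).
13 does not divide 750 (remainder 9), so no integer solutions.

no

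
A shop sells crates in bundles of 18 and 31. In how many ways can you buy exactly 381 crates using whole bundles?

Need nonnegative integers with 18j + 31k = 381.
gcd(18, 31) = 1, and 18·(-12) + 31·(7) = 1.
So (j₀, k₀) = (-4572, 2667); general j = -4572 + 31t, k = 2667 - 18t.
j ≥ 0 ⇒ t ≥ 148; k ≥ 0 ⇒ t ≤ 148. That's 1 value of t.

1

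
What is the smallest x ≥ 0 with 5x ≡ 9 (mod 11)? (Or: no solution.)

4

gcd(11, 5) = 1.
1 divides 9, so solutions exist.
By Bézout, 5*(-2) + 11*(1) = 1.
So 5*(-2) ≡ 1 (mod 11); multiply by 9: x ≡ -18 (mod 11).
Smallest nonnegative: x = -18 mod 11 = 4.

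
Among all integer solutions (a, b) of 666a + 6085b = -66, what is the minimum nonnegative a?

274

gcd(6085, 666) = 1  (6085 = 9×666 + 91, 666 = 7×91 + 29, 91 = 3×29 + 4, 29 = 7×4 + 1, 4 = 4×1).
1 divides -66, so solutions exist.
Back-substituting, 666×(1471) + 6085×(-161) = 1.
Scale by -66/1 = -66: (a₀, b₀) = (-97086, 10626).
General solution: a = -97086 + 6085t, b = 10626 - 666t for integer t.
a ≥ 0: smallest is -97086 mod 6085 = 274 (at t = 16), with b = -30.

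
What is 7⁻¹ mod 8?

7

gcd(8, 7) = 1.
By Bézout, 7·(-1) + 8·(1) = 1.
So 7·-1 ≡ 1 (mod 8), and -1 mod 8 = 7.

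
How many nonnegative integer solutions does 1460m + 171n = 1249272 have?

5

gcd(1460, 171) = 1  (1460 = 8×171 + 92, 171 = 1×92 + 79, 92 = 1×79 + 13, 79 = 6×13 + 1, 13 = 13×1).
Back-substituting, 1460×(-13) + 171×(111) = 1.
Scale by 1249272: one solution is (-16240536, 138669192). Reduce m mod 171: (18, 7152).
General: m = 18 + 171t, n = 7152 - 1460t.
m ≥ 0 ⇒ t ≥ 0; n ≥ 0 ⇒ t ≤ 4. So t ∈ [0, 4]: 5 solutions.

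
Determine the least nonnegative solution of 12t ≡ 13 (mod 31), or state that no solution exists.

gcd(31, 12):
  31 = 2·12 + 7
  12 = 1·7 + 5
  7 = 1·5 + 2
  5 = 2·2 + 1
  2 = 2·1
so gcd(31, 12) = 1.
1 divides 13, so solutions exist.
Back-substitute for Bézout coefficients:
  1 = 5 - 2·2
  ... = 12·(13) + 31·(-5)
So 12·(13) ≡ 1 (mod 31); multiply by 13: t ≡ 169 (mod 31).
Smallest nonnegative: t = 169 mod 31 = 14.

14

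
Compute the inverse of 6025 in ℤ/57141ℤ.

gcd(57141, 6025):
  57141 = 9·6025 + 2916
  6025 = 2·2916 + 193
  2916 = 15·193 + 21
  193 = 9·21 + 4
  21 = 5·4 + 1
  4 = 4·1
so gcd(57141, 6025) = 1.
Back-substitute for Bézout coefficients:
  1 = 21 - 5·4
  ... = 6025·(-13619) + 57141·(1436)
So 6025·-13619 ≡ 1 (mod 57141), and -13619 mod 57141 = 43522.

43522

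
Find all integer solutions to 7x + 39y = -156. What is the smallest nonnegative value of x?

0

gcd(39, 7):
  39 = 5×7 + 4
  7 = 1×4 + 3
  4 = 1×3 + 1
  3 = 3×1
so gcd(39, 7) = 1.
1 divides -156, so solutions exist.
Back-substitute for Bézout coefficients:
  1 = 4 - 1×3
  ... = 7×(-11) + 39×(2)
Scale by -156/1 = -156: (x₀, y₀) = (1716, -312).
General solution: x = 1716 + 39t, y = -312 - 7t for integer t.
x ≥ 0: smallest is 1716 mod 39 = 0 (at t = -44), with y = -4.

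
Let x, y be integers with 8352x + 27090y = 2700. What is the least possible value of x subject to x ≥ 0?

915

gcd(27090, 8352):
  27090 = 3*8352 + 2034
  8352 = 4*2034 + 216
  2034 = 9*216 + 90
  216 = 2*90 + 36
  90 = 2*36 + 18
  36 = 2*18
so gcd(27090, 8352) = 18.
18 divides 2700, so solutions exist.
Back-substitute for Bézout coefficients:
  18 = 90 - 2*36
  ... = 8352*(-626) + 27090*(193)
Scale by 2700/18 = 150: (x₀, y₀) = (-93900, 28950).
General solution: x = -93900 + 1505t, y = 28950 - 464t for integer t.
x ≥ 0: smallest is -93900 mod 1505 = 915 (at t = 63), with y = -282.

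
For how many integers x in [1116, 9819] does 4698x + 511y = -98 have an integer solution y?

gcd(4698, 511):
  4698 = 9×511 + 99
  511 = 5×99 + 16
  99 = 6×16 + 3
  16 = 5×3 + 1
  3 = 3×1
so gcd(4698, 511) = 1.
Back-substitute for Bézout coefficients:
  1 = 16 - 5×3
  ... = 4698×(-160) + 511×(1471)
Scale by -98: particular solution (15680, -144158); reduce x mod 511: (350, -3218).
General solution: x = 350 + 511t, y = -3218 - 4698t for integer t.
1116 ≤ 350 + 511t ≤ 9819 gives t ∈ [2, 18], which is 17 values.

17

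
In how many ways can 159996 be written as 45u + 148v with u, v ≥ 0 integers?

24

gcd(148, 45) = 1.
By Bézout, 45*(-23) + 148*(7) = 1.
One solution: (112, 1047).
General: u = 112 + 148t, v = 1047 - 45t.
u ≥ 0 ⇒ t ≥ 0; v ≥ 0 ⇒ t ≤ 23. So t ∈ [0, 23]: 24 solutions.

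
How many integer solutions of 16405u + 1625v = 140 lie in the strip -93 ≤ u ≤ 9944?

31

gcd(16405, 1625) = 5  (16405 = 10*1625 + 155, 1625 = 10*155 + 75, 155 = 2*75 + 5, 75 = 15*5).
Back-substituting, 16405*(21) + 1625*(-212) = 5.
Scale by 28: particular solution (588, -5936); reduce u mod 325: (263, -2655).
General solution: u = 263 + 325t, v = -2655 - 3281t for integer t.
-93 ≤ 263 + 325t ≤ 9944 gives t ∈ [-1, 29], which is 31 values.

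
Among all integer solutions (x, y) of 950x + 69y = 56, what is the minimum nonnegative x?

gcd(950, 69) = 1.
1 divides 56, so solutions exist.
By Bézout, 950*(-13) + 69*(179) = 1.
Scale by 56/1 = 56: (x₀, y₀) = (-728, 10024).
General solution: x = -728 + 69t, y = 10024 - 950t for integer t.
x ≥ 0: smallest is -728 mod 69 = 31 (at t = 11), with y = -426.

31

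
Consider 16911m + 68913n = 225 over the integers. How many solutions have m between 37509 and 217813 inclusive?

24

gcd(68913, 16911) = 9  (68913 = 4·16911 + 1269, 16911 = 13·1269 + 414, 1269 = 3·414 + 27, 414 = 15·27 + 9, 27 = 3·9).
Back-substituting, 16911·(2498) + 68913·(-613) = 9.
Scale by 25: particular solution (62450, -15325); reduce m mod 7657: (1194, -293).
General solution: m = 1194 + 7657t, n = -293 - 1879t for integer t.
37509 ≤ 1194 + 7657t ≤ 217813 gives t ∈ [5, 28], which is 24 values.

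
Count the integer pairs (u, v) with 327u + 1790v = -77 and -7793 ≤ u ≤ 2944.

6

gcd(1790, 327):
  1790 = 5·327 + 155
  327 = 2·155 + 17
  155 = 9·17 + 2
  17 = 8·2 + 1
  2 = 2·1
so gcd(1790, 327) = 1.
Back-substitute for Bézout coefficients:
  1 = 17 - 8·2
  ... = 327·(843) + 1790·(-154)
Scale by -77: particular solution (-64911, 11858); reduce u mod 1790: (1319, -241).
General solution: u = 1319 + 1790t, v = -241 - 327t for integer t.
-7793 ≤ 1319 + 1790t ≤ 2944 gives t ∈ [-5, 0], which is 6 values.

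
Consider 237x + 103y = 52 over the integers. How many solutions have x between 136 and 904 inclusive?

gcd(237, 103) = 1.
By Bézout, 237×(10) + 103×(-23) = 1.
Particular solution: (5, -11).
General solution: x = 5 + 103t, y = -11 - 237t for integer t.
136 ≤ 5 + 103t ≤ 904 gives t ∈ [2, 8], which is 7 values.

7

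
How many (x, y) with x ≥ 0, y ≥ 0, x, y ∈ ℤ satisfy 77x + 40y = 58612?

gcd(77, 40) = 1.
By Bézout, 77·(13) + 40·(-25) = 1.
One solution: (36, 1396).
General: x = 36 + 40t, y = 1396 - 77t.
x ≥ 0 ⇒ t ≥ 0; y ≥ 0 ⇒ t ≤ 18. So t ∈ [0, 18]: 19 solutions.

19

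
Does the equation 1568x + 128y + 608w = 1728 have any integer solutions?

gcd(1568, 128) = 32.
gcd(32, 608) = 32.
32 divides 1728, so integer solutions exist.

yes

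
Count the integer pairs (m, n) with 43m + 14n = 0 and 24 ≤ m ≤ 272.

gcd(43, 14) = 1.
By Bézout, 43·(1) + 14·(-3) = 1.
Particular solution: (0, 0).
General solution: m = 0 + 14t, n = 0 - 43t for integer t.
24 ≤ 0 + 14t ≤ 272 gives t ∈ [2, 19], which is 18 values.

18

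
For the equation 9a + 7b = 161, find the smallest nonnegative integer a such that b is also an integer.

gcd(9, 7) = 1.
1 divides 161, so solutions exist.
By Bézout, 9*(-3) + 7*(4) = 1.
Scale by 161/1 = 161: (a₀, b₀) = (-483, 644).
General solution: a = -483 + 7t, b = 644 - 9t for integer t.
a ≥ 0: smallest is -483 mod 7 = 0 (at t = 69), with b = 23.

0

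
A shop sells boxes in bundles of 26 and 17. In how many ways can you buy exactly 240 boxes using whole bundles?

Need nonnegative integers with 26j + 17k = 240.
gcd(26, 17) = 1, and 26·(2) + 17·(-3) = 1.
So (j₀, k₀) = (480, -720); general j = 480 + 17t, k = -720 - 26t.
j ≥ 0 ⇒ t ≥ -28; k ≥ 0 ⇒ t ≤ -28. That's 1 value of t.

1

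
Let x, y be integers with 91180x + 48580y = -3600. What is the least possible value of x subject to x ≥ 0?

gcd(91180, 48580) = 20  (91180 = 1·48580 + 42600, 48580 = 1·42600 + 5980, 42600 = 7·5980 + 740, 5980 = 8·740 + 60, 740 = 12·60 + 20, 60 = 3·20).
20 divides -3600, so solutions exist.
Back-substituting, 91180·(788) + 48580·(-1479) = 20.
Scale by -3600/20 = -180: (x₀, y₀) = (-141840, 266220).
General solution: x = -141840 + 2429t, y = 266220 - 4559t for integer t.
x ≥ 0: smallest is -141840 mod 2429 = 1471 (at t = 59), with y = -2761.

1471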